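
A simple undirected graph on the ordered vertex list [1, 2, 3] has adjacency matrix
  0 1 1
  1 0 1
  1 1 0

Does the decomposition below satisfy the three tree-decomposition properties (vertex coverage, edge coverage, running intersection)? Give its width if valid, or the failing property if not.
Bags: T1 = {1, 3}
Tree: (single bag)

A tree decomposition must satisfy three properties: every vertex lies in some bag; for every edge, both endpoints lie together in some bag; and for every vertex, the bags containing it form a connected subtree. Here vertex 2 appears in no bag, so the decomposition is invalid.

No — vertex 2 appears in no bag.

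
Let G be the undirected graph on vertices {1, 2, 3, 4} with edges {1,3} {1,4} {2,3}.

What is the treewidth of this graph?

A width-1 tree decomposition is:
Bags: B1 = {1, 4}  B2 = {1, 3}  B3 = {2, 3}
Tree: B1–B2, B2–B3
The largest bag has 2 vertices, giving width 1; this decomposition certifies tw(G) ≤ 1. Since G has at least one edge (e.g. 4–1), it is not an edgeless graph, so tw(G) ≥ 1. The upper and lower bounds meet at 1, so that is the treewidth.

1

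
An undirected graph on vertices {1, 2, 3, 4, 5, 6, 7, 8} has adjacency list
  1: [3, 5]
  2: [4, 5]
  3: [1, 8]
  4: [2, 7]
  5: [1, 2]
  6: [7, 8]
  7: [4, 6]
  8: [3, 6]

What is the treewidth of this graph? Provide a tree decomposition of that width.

Treewidth 2.
One such decomposition:
Bags: B1 = {3, 6, 8}  B2 = {3, 6, 7}  B3 = {3, 4, 7}  B4 = {2, 3, 4}  B5 = {2, 3, 5}  B6 = {1, 3, 5}
Tree: B1–B2, B2–B3, B3–B4, B4–B5, B5–B6

The largest bag has 3 vertices, giving width 2; this decomposition certifies tw(G) ≤ 2. Since 3–8–6–7–4–2–5–1–3 is a cycle in G, G is not acyclic. Forests are exactly the graphs of treewidth ≤ 1, so tw(G) ≥ 2. The upper and lower bounds meet at 2, so that is the treewidth.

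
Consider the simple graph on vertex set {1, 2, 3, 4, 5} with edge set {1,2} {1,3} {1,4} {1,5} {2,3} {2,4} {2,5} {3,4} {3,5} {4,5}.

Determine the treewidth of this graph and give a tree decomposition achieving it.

Treewidth 4.
Bags: B1 = {1, 2, 3, 4, 5}
Tree: (single bag)

With just one bag of size 5, the width is 5 − 1 = 4, so tw(G) ≤ 4. On the other hand G contains the 5-clique {1, 2, 3, 4, 5}. A clique must lie in a single bag of any decomposition, so no decomposition can have width below 4. Hence tw(G) = 4 exactly.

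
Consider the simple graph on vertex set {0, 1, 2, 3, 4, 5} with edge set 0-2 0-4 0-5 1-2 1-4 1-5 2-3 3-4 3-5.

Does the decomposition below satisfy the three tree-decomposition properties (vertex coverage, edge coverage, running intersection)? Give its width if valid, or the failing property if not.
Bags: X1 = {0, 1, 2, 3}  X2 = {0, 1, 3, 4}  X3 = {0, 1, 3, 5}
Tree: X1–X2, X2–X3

Checking the three conditions: (i) the bags cover all of {0, 1, 2, 3, 4, 5}; (ii) for each edge, some bag contains both endpoints; (iii) the bags containing any fixed vertex form a subtree. All hold, so the decomposition is valid with width 4 − 1 = 3.

Yes; width 3.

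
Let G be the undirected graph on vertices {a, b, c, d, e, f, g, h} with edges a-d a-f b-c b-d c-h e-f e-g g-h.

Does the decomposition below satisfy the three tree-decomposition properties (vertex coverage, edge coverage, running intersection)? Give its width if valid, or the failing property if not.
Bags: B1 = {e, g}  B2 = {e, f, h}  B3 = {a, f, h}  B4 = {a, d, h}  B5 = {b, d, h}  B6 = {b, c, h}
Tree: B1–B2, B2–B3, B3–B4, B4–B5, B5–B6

No — edge (h,g) lies in no bag.

A tree decomposition must satisfy three properties: every vertex lies in some bag; for every edge, both endpoints lie together in some bag; and for every vertex, the bags containing it form a connected subtree. Here edge (h,g) lies in no bag, so the decomposition is invalid.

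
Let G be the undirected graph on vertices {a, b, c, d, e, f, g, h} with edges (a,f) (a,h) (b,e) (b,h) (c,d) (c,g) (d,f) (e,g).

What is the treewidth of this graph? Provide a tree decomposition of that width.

Each bag holds 3 vertices, so the decomposition has width 2, which upper-bounds the treewidth. The edges g–e–b–h–a–f–d–c–g form a cycle, so G is not a tree and its treewidth is at least 2. The upper and lower bounds meet at 2, so that is the treewidth.

Treewidth 2.
One optimal decomposition is:
Bags: B1 = {b, e, g}  B2 = {b, g, h}  B3 = {a, g, h}  B4 = {a, f, g}  B5 = {d, f, g}  B6 = {c, d, g}
Tree: B1–B2, B2–B3, B3–B4, B4–B5, B5–B6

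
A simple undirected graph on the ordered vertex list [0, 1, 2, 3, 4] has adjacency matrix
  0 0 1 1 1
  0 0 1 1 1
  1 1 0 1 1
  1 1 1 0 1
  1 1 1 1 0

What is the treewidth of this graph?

A width-3 tree decomposition is:
Bags: B1 = {0, 2, 3, 4}  B2 = {1, 2, 3, 4}
Tree: B1–B2
Every bag has size at most 4, so the width is 4 − 1 = 3 and tw(G) ≤ 3. On the other hand G contains the 4-clique {0, 2, 3, 4}. A clique must lie in a single bag of any decomposition, so no decomposition can have width below 3. The upper and lower bounds meet at 3, so that is the treewidth.

3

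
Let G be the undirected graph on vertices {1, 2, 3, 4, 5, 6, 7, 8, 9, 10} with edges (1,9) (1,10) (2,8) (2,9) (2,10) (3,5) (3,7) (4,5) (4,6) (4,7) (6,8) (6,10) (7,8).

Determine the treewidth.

A width-2 tree decomposition is:
Bags: B1 = {1, 2, 9}  B2 = {1, 2, 10}  B3 = {2, 8, 10}  B4 = {6, 8, 10}  B5 = {6, 7, 8}  B6 = {4, 6, 7}  B7 = {3, 4, 7}  B8 = {3, 4, 5}
Tree: B1–B2, B2–B3, B3–B4, B4–B5, B5–B6, B6–B7, B7–B8
The largest bag has 3 vertices, giving width 2; this decomposition certifies tw(G) ≤ 2. For the lower bound, G contains the cycle 9–1–10–2–9, so G is not a forest; only forests have treewidth ≤ 1, hence tw(G) ≥ 2. The upper and lower bounds meet at 2, so that is the treewidth.

2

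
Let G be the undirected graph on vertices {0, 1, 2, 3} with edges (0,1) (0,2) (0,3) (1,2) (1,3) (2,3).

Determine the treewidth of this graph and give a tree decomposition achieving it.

With just one bag of size 4, the width is 4 − 1 = 3, so tw(G) ≤ 3. On the other hand G contains the 4-clique {0, 1, 2, 3}. A clique must lie in a single bag of any decomposition, so no decomposition can have width below 3. Therefore the treewidth is 3.

Treewidth 3.
Bags: B1 = {0, 1, 2, 3}
Tree: (single bag)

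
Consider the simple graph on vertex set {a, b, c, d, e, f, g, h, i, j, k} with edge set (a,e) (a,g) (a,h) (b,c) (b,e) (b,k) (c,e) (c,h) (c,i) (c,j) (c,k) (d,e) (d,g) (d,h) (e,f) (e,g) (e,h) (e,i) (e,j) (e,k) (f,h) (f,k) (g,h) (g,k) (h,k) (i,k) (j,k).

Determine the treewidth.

3

A width-3 tree decomposition is:
Bags: B1 = {e, g, h, k}  B2 = {c, e, h, k}  B3 = {c, e, j, k}  B4 = {b, c, e, k}  B5 = {c, e, i, k}  B6 = {d, e, g, h}  B7 = {e, f, h, k}  B8 = {a, e, g, h}
Tree: B1–B2, B2–B3, B2–B4, B4–B5, B1–B6, B1–B7, B6–B8
Every bag has size at most 4, so the width is 4 − 1 = 3 and tw(G) ≤ 3. Conversely, {d, e, g, h} is a clique of size 4, and the vertices of any clique must share a bag in every tree decomposition; so some bag has ≥ 4 vertices and tw(G) ≥ 3. Combining the bounds, tw(G) = 3.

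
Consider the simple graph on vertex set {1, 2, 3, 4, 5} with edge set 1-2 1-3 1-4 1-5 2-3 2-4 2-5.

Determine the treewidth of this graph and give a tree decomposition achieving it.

The largest bag has 3 vertices, giving width 2; this decomposition certifies tw(G) ≤ 2. On the other hand G contains the 3-clique {1, 2, 3}. A clique must lie in a single bag of any decomposition, so no decomposition can have width below 2. Combining the bounds, tw(G) = 2.

Treewidth 2.
One such decomposition:
Bags: B1 = {1, 2, 3}  B2 = {1, 2, 4}  B3 = {1, 2, 5}
Tree: B1–B2, B2–B3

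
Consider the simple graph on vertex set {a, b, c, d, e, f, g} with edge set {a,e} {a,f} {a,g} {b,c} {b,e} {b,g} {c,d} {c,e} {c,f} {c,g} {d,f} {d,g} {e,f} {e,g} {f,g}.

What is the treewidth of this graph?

A width-3 tree decomposition is:
Bags: B1 = {c, e, f, g}  B2 = {a, e, f, g}  B3 = {b, c, e, g}  B4 = {c, d, f, g}
Tree: B1–B2, B1–B3, B1–B4
Every bag has size at most 4, so the width is 4 − 1 = 3 and tw(G) ≤ 3. On the other hand G contains the 4-clique {c, d, f, g}. A clique must lie in a single bag of any decomposition, so no decomposition can have width below 3. Combining the bounds, tw(G) = 3.

3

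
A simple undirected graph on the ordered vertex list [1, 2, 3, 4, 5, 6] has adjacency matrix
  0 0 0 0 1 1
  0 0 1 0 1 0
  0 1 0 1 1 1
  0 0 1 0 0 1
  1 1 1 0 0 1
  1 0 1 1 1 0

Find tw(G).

A width-2 tree decomposition is:
Bags: B1 = {3, 4, 6}  B2 = {3, 5, 6}  B3 = {2, 3, 5}  B4 = {1, 5, 6}
Tree: B1–B2, B2–B3, B2–B4
The largest bag has 3 vertices, giving width 2; this decomposition certifies tw(G) ≤ 2. On the other hand G contains the 3-clique {1, 5, 6}. A clique must lie in a single bag of any decomposition, so no decomposition can have width below 2. Therefore the treewidth is 2.

2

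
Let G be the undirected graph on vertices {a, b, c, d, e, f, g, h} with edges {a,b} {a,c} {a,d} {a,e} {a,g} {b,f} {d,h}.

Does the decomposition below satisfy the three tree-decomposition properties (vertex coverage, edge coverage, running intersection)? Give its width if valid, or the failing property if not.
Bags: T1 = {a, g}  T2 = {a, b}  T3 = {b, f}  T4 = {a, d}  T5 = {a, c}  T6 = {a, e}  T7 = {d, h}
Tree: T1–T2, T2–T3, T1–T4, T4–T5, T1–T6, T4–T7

Yes; width 1.

Vertex coverage: the bags together contain {a, b, c, d, e, f, g, h}, the full vertex set. Edge coverage: each edge of G has both endpoints in at least one bag. Running intersection: for every vertex, the bags containing it form a connected subtree. All three properties hold, so this is a valid tree decomposition of width max|bag| − 1 = 1, and hence tw(G) ≤ 1.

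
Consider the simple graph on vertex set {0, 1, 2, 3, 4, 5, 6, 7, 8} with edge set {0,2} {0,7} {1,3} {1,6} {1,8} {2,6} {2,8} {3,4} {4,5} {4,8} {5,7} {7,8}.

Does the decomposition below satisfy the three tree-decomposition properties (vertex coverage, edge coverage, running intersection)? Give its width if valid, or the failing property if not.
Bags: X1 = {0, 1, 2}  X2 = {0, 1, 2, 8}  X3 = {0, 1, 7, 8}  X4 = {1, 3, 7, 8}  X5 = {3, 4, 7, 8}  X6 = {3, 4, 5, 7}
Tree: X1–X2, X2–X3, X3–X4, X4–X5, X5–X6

A tree decomposition must satisfy three properties: every vertex lies in some bag; for every edge, both endpoints lie together in some bag; and for every vertex, the bags containing it form a connected subtree. Here vertex 6 appears in no bag, so the decomposition is invalid.

No — vertex 6 appears in no bag.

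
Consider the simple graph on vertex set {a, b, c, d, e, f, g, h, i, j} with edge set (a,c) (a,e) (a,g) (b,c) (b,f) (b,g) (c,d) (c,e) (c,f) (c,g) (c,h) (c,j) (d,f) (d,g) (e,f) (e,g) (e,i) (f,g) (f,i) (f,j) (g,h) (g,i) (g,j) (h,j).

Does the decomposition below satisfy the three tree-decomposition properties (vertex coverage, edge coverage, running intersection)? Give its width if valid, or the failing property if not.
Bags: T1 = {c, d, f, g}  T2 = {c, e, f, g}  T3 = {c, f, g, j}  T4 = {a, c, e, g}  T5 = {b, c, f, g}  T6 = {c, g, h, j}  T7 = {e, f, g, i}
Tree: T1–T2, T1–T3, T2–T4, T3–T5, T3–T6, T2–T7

Every vertex of G appears in some bag (union = {a, b, c, d, e, f, g, h, i, j}); every edge is covered by a bag; and for each vertex v the set of bags containing v is connected in the bag tree. The decomposition is therefore valid. The largest bag has 4 vertices, so the width is 3.

Yes; width 3.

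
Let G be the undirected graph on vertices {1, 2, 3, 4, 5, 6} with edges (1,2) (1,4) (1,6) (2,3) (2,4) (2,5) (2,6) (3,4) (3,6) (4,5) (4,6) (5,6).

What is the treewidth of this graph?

A width-3 tree decomposition is:
Bags: B1 = {2, 3, 4, 6}  B2 = {2, 4, 5, 6}  B3 = {1, 2, 4, 6}
Tree: B1–B2, B1–B3
Every bag has size at most 4, so the width is 4 − 1 = 3 and tw(G) ≤ 3. On the other hand G contains the 4-clique {1, 2, 4, 6}. A clique must lie in a single bag of any decomposition, so no decomposition can have width below 3. Combining the bounds, tw(G) = 3.

3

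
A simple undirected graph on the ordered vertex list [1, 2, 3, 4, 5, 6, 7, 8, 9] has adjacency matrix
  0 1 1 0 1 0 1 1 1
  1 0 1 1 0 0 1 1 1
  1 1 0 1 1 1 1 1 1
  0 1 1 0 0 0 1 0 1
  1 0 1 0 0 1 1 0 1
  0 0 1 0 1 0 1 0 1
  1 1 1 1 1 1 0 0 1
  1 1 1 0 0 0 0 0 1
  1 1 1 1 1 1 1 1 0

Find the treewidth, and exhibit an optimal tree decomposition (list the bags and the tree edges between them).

Treewidth 4.
One optimal decomposition is:
Bags: B1 = {1, 2, 3, 7, 9}  B2 = {2, 3, 4, 7, 9}  B3 = {1, 3, 5, 7, 9}  B4 = {3, 5, 6, 7, 9}  B5 = {1, 2, 3, 8, 9}
Tree: B1–B2, B1–B3, B3–B4, B1–B5

Each bag holds 5 vertices, so the decomposition has width 4, which upper-bounds the treewidth. On the other hand G contains the 5-clique {1, 2, 3, 8, 9}. A clique must lie in a single bag of any decomposition, so no decomposition can have width below 4. Combining the bounds, tw(G) = 4.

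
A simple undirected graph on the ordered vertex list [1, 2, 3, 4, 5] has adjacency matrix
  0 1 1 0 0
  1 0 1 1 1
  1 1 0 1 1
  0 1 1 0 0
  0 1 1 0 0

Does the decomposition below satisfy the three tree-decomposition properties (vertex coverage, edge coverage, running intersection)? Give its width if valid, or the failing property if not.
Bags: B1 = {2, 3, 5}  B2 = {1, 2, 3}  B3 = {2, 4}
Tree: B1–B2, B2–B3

No — edge (3,4) lies in no bag.

A tree decomposition must satisfy three properties: every vertex lies in some bag; for every edge, both endpoints lie together in some bag; and for every vertex, the bags containing it form a connected subtree. Here edge (3,4) lies in no bag, so the decomposition is invalid.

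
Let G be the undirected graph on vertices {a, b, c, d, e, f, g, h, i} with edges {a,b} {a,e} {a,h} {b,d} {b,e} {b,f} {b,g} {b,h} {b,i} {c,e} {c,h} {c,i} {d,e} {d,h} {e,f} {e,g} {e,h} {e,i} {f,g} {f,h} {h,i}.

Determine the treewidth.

A width-3 tree decomposition is:
Bags: B1 = {b, d, e, h}  B2 = {b, e, h, i}  B3 = {b, e, f, h}  B4 = {b, e, f, g}  B5 = {c, e, h, i}  B6 = {a, b, e, h}
Tree: B1–B2, B1–B3, B3–B4, B2–B5, B2–B6
Each bag holds 4 vertices, so the decomposition has width 3, which upper-bounds the treewidth. Conversely, {b, e, f, g} is a clique of size 4, and the vertices of any clique must share a bag in every tree decomposition; so some bag has ≥ 4 vertices and tw(G) ≥ 3. Therefore the treewidth is 3.

3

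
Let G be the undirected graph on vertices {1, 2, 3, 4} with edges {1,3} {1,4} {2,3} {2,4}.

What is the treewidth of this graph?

2

A width-2 tree decomposition is:
Bags: B1 = {1, 3, 4}  B2 = {2, 3, 4}
Tree: B1–B2
Each bag holds 3 vertices, so the decomposition has width 2, which upper-bounds the treewidth. For the lower bound, G contains the cycle 3–1–4–2–3, so G is not a forest; only forests have treewidth ≤ 1, hence tw(G) ≥ 2. Hence tw(G) = 2 exactly.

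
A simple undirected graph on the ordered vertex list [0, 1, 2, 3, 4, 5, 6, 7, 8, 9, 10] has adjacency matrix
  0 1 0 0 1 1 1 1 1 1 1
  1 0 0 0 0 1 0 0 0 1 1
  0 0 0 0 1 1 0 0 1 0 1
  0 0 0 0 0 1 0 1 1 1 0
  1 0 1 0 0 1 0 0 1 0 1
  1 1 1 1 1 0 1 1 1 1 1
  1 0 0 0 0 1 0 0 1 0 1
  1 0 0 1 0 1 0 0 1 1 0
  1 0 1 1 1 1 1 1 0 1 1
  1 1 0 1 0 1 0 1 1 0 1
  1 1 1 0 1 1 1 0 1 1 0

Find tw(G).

4

A width-4 tree decomposition is:
Bags: B1 = {0, 5, 8, 9, 10}  B2 = {0, 4, 5, 8, 10}  B3 = {2, 4, 5, 8, 10}  B4 = {0, 5, 6, 8, 10}  B5 = {0, 5, 7, 8, 9}  B6 = {0, 1, 5, 9, 10}  B7 = {3, 5, 7, 8, 9}
Tree: B1–B2, B2–B3, B2–B4, B1–B5, B1–B6, B5–B7
The largest bag has 5 vertices, giving width 4; this decomposition certifies tw(G) ≤ 4. On the other hand G contains the 5-clique {0, 5, 8, 9, 10}. A clique must lie in a single bag of any decomposition, so no decomposition can have width below 4. Hence tw(G) = 4 exactly.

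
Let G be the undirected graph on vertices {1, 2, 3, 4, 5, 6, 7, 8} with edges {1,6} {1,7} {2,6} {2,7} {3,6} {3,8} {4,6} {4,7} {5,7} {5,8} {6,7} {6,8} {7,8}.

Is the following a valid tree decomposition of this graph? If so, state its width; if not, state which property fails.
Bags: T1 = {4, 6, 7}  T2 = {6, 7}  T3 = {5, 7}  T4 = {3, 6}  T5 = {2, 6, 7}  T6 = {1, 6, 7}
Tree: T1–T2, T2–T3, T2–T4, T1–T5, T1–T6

A tree decomposition must satisfy three properties: every vertex lies in some bag; for every edge, both endpoints lie together in some bag; and for every vertex, the bags containing it form a connected subtree. Here vertex 8 appears in no bag, so the decomposition is invalid.

No — vertex 8 appears in no bag.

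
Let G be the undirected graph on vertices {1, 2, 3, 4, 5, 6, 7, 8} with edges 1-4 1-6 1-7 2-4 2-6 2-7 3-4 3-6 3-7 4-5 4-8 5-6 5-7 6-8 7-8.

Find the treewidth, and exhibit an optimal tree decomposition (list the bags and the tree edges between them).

Treewidth 3.
One such decomposition:
Bags: B1 = {3, 4, 6, 7}  B2 = {4, 6, 7, 8}  B3 = {2, 4, 6, 7}  B4 = {4, 5, 6, 7}  B5 = {1, 4, 6, 7}
Tree: B1–B2, B2–B3, B3–B4, B4–B5

The largest bag has 4 vertices, giving width 3; this decomposition certifies tw(G) ≤ 3. For the lower bound: the 4 vertex sets {3,7}, {4,8}, {6}, {2} are disjoint, each induces a connected subgraph, and every pair is joined by at least one edge of G. Contracting each set to a single vertex therefore yields K_{4} as a minor, and since treewidth is minor-monotone, tw(G) ≥ tw(K_{4}) = 3. Therefore the treewidth is 3.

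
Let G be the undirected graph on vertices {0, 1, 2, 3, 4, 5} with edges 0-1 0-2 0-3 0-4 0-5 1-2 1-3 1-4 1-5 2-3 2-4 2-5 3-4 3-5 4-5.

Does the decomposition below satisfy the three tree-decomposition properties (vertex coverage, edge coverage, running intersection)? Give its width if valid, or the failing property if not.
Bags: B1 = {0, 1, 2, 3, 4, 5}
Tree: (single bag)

Checking the three conditions: (i) the bags cover all of {0, 1, 2, 3, 4, 5}; (ii) for each edge, some bag contains both endpoints; (iii) the bags containing any fixed vertex form a subtree. All hold, so the decomposition is valid with width 6 − 1 = 5.

Yes; width 5.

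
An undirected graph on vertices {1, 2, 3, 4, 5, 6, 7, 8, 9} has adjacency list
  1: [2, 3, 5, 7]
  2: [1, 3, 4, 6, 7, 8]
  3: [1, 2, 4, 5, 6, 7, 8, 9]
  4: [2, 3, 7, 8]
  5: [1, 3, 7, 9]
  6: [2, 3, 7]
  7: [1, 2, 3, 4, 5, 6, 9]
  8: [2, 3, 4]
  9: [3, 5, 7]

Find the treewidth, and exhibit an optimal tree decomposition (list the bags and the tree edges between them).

Treewidth 3.
One optimal decomposition is:
Bags: B1 = {2, 3, 4, 7}  B2 = {1, 2, 3, 7}  B3 = {2, 3, 4, 8}  B4 = {1, 3, 5, 7}  B5 = {2, 3, 6, 7}  B6 = {3, 5, 7, 9}
Tree: B1–B2, B1–B3, B2–B4, B2–B5, B4–B6

The largest bag has 4 vertices, giving width 3; this decomposition certifies tw(G) ≤ 3. For the lower bound, the 4 vertices {2, 3, 4, 8} are pairwise adjacent, and any tree decomposition puts a clique entirely inside one bag — forcing width ≥ 3. Therefore the treewidth is 3.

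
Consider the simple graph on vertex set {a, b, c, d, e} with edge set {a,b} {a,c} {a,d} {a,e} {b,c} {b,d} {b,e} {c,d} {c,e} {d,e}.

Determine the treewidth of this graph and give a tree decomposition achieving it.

A single bag containing all 5 vertices is trivially a valid decomposition of width 4. Conversely, {a, b, c, d, e} is a clique of size 5, and the vertices of any clique must share a bag in every tree decomposition; so some bag has ≥ 5 vertices and tw(G) ≥ 4. Hence tw(G) = 4 exactly.

Treewidth 4.
Bags: B1 = {a, b, c, d, e}
Tree: (single bag)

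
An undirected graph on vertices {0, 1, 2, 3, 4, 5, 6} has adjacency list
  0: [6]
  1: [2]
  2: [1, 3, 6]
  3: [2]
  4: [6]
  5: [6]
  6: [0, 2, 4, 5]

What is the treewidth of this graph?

A width-1 tree decomposition is:
Bags: B1 = {5, 6}  B2 = {2, 6}  B3 = {4, 6}  B4 = {2, 3}  B5 = {0, 6}  B6 = {1, 2}
Tree: B1–B2, B2–B3, B2–B4, B3–B5, B4–B6
Each bag holds 2 vertices, so the decomposition has width 1, which upper-bounds the treewidth. G has an edge, so its treewidth is at least 1. Therefore the treewidth is 1.

1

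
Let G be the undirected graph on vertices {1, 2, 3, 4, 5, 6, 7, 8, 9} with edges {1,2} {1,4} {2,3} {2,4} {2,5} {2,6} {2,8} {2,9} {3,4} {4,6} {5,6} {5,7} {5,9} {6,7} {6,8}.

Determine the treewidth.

A width-2 tree decomposition is:
Bags: B1 = {2, 4, 6}  B2 = {1, 2, 4}  B3 = {2, 5, 6}  B4 = {5, 6, 7}  B5 = {2, 5, 9}  B6 = {2, 6, 8}  B7 = {2, 3, 4}
Tree: B1–B2, B1–B3, B3–B4, B3–B5, B1–B6, B2–B7
The largest bag has 3 vertices, giving width 2; this decomposition certifies tw(G) ≤ 2. On the other hand G contains the 3-clique {2, 6, 8}. A clique must lie in a single bag of any decomposition, so no decomposition can have width below 2. Therefore the treewidth is 2.

2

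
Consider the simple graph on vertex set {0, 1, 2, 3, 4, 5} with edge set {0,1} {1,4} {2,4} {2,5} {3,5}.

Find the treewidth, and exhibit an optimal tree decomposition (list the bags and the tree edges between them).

Treewidth 1.
One optimal decomposition is:
Bags: B1 = {3, 5}  B2 = {2, 5}  B3 = {2, 4}  B4 = {1, 4}  B5 = {0, 1}
Tree: B1–B2, B2–B3, B3–B4, B4–B5

The largest bag has 2 vertices, giving width 1; this decomposition certifies tw(G) ≤ 1. Any graph with an edge has treewidth ≥ 1, and G has the edge 3–5. Combining the bounds, tw(G) = 1.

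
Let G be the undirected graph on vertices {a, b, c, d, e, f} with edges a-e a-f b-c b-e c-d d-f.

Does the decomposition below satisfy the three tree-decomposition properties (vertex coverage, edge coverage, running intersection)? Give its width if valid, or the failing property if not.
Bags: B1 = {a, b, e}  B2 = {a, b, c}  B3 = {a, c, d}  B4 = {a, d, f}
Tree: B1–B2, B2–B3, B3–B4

Every vertex of G appears in some bag (union = {a, b, c, d, e, f}); every edge is covered by a bag; and for each vertex v the set of bags containing v is connected in the bag tree. The decomposition is therefore valid. The largest bag has 3 vertices, so the width is 2.

Yes; width 2.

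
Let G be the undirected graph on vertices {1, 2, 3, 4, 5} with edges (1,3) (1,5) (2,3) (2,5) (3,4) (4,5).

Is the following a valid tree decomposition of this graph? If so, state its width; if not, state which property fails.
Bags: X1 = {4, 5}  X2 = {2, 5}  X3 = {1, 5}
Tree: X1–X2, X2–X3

A tree decomposition must satisfy three properties: every vertex lies in some bag; for every edge, both endpoints lie together in some bag; and for every vertex, the bags containing it form a connected subtree. Here vertex 3 appears in no bag, so the decomposition is invalid.

No — vertex 3 appears in no bag.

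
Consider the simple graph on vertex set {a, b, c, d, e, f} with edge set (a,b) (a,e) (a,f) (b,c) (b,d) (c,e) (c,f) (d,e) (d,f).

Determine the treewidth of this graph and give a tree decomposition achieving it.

Every bag has size at most 4, so the width is 4 − 1 = 3 and tw(G) ≤ 3. For the lower bound: the 4 vertex sets {c,f}, {b,d}, {e}, {a} are disjoint, each induces a connected subgraph, and every pair is joined by at least one edge of G. Contracting each set to a single vertex therefore yields K_{4} as a minor, and since treewidth is minor-monotone, tw(G) ≥ tw(K_{4}) = 3. Combining the bounds, tw(G) = 3.

Treewidth 3.
One such decomposition:
Bags: B1 = {b, c, e, f}  B2 = {b, d, e, f}  B3 = {a, b, e, f}
Tree: B1–B2, B2–B3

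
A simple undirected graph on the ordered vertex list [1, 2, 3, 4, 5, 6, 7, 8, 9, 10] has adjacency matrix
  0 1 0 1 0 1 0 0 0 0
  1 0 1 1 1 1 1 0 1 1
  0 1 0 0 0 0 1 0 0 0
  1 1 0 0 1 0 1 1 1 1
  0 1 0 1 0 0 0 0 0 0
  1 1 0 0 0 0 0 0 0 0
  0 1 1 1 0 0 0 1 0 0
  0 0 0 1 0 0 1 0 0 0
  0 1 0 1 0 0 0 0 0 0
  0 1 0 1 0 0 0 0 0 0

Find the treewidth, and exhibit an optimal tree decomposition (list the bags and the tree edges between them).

Treewidth 2.
Bags: B1 = {2, 4, 5}  B2 = {2, 4, 7}  B3 = {1, 2, 4}  B4 = {2, 4, 9}  B5 = {2, 4, 10}  B6 = {4, 7, 8}  B7 = {1, 2, 6}  B8 = {2, 3, 7}
Tree: B1–B2, B2–B3, B1–B4, B2–B5, B2–B6, B3–B7, B2–B8

Each bag holds 3 vertices, so the decomposition has width 2, which upper-bounds the treewidth. For the lower bound, the 3 vertices {4, 7, 8} are pairwise adjacent, and any tree decomposition puts a clique entirely inside one bag — forcing width ≥ 2. Combining the bounds, tw(G) = 2.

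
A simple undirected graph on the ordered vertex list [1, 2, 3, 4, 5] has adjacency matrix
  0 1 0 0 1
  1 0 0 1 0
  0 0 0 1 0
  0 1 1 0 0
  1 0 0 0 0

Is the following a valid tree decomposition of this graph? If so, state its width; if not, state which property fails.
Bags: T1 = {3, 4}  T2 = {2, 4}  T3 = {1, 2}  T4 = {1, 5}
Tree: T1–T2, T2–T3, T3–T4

Yes; width 1.

Every vertex of G appears in some bag (union = {1, 2, 3, 4, 5}); every edge is covered by a bag; and for each vertex v the set of bags containing v is connected in the bag tree. The decomposition is therefore valid. The largest bag has 2 vertices, so the width is 1.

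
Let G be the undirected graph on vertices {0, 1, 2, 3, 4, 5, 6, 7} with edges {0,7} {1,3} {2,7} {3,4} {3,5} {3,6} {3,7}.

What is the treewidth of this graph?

A width-1 tree decomposition is:
Bags: B1 = {3, 5}  B2 = {3, 6}  B3 = {3, 4}  B4 = {3, 7}  B5 = {1, 3}  B6 = {0, 7}  B7 = {2, 7}
Tree: B1–B2, B2–B3, B3–B4, B3–B5, B4–B6, B4–B7
Each bag holds 2 vertices, so the decomposition has width 1, which upper-bounds the treewidth. Since G has at least one edge (e.g. 5–3), it is not an edgeless graph, so tw(G) ≥ 1. Therefore the treewidth is 1.

1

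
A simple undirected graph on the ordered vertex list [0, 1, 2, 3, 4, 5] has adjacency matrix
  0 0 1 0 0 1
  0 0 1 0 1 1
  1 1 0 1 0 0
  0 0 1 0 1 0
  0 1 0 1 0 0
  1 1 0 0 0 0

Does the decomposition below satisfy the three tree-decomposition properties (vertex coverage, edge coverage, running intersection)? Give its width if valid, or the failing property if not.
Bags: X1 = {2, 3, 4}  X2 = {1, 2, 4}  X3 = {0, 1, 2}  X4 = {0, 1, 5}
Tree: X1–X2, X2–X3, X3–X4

Checking the three conditions: (i) the bags cover all of {0, 1, 2, 3, 4, 5}; (ii) for each edge, some bag contains both endpoints; (iii) the bags containing any fixed vertex form a subtree. All hold, so the decomposition is valid with width 3 − 1 = 2.

Yes; width 2.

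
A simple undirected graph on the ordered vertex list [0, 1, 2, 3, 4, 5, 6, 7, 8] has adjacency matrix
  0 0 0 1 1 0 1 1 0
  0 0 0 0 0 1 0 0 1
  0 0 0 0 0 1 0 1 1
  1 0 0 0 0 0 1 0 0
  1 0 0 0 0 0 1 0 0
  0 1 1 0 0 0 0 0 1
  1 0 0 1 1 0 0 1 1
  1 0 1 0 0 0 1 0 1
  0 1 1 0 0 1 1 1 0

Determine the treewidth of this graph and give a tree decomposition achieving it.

Treewidth 2.
One optimal decomposition is:
Bags: B1 = {6, 7, 8}  B2 = {0, 6, 7}  B3 = {0, 3, 6}  B4 = {0, 4, 6}  B5 = {2, 7, 8}  B6 = {2, 5, 8}  B7 = {1, 5, 8}
Tree: B1–B2, B2–B3, B2–B4, B1–B5, B5–B6, B6–B7

The largest bag has 3 vertices, giving width 2; this decomposition certifies tw(G) ≤ 2. Conversely, {1, 5, 8} is a clique of size 3, and the vertices of any clique must share a bag in every tree decomposition; so some bag has ≥ 3 vertices and tw(G) ≥ 2. The upper and lower bounds meet at 2, so that is the treewidth.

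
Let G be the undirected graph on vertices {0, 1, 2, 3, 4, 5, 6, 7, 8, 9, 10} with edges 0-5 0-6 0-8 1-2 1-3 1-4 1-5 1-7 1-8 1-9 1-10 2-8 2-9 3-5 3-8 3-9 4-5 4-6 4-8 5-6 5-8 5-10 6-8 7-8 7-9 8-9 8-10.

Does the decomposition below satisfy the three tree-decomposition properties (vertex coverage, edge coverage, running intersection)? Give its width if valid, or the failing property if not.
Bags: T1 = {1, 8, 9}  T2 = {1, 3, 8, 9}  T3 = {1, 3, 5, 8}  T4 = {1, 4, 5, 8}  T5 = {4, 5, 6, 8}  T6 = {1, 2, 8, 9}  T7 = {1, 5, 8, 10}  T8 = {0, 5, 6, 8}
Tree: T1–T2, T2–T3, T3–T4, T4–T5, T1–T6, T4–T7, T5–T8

No — vertex 7 appears in no bag.

A tree decomposition must satisfy three properties: every vertex lies in some bag; for every edge, both endpoints lie together in some bag; and for every vertex, the bags containing it form a connected subtree. Here vertex 7 appears in no bag, so the decomposition is invalid.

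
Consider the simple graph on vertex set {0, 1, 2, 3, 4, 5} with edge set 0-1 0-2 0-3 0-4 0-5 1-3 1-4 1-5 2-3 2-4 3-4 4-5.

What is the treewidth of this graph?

3

A width-3 tree decomposition is:
Bags: B1 = {0, 1, 3, 4}  B2 = {0, 1, 4, 5}  B3 = {0, 2, 3, 4}
Tree: B1–B2, B1–B3
Every bag has size at most 4, so the width is 4 − 1 = 3 and tw(G) ≤ 3. On the other hand G contains the 4-clique {0, 1, 3, 4}. A clique must lie in a single bag of any decomposition, so no decomposition can have width below 3. Hence tw(G) = 3 exactly.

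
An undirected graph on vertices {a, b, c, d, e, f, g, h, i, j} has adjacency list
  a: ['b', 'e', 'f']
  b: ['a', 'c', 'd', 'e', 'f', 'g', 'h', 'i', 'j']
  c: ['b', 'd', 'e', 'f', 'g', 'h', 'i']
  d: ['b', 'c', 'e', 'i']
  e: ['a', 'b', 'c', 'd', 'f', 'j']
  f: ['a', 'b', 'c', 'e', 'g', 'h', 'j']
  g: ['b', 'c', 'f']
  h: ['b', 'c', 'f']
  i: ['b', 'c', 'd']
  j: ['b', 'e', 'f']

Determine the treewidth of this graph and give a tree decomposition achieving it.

Every bag has size at most 4, so the width is 4 − 1 = 3 and tw(G) ≤ 3. For the lower bound, the 4 vertices {b, c, d, e} are pairwise adjacent, and any tree decomposition puts a clique entirely inside one bag — forcing width ≥ 3. Hence tw(G) = 3 exactly.

Treewidth 3.
Bags: B1 = {b, c, e, f}  B2 = {b, c, f, h}  B3 = {b, c, d, e}  B4 = {b, c, d, i}  B5 = {b, e, f, j}  B6 = {a, b, e, f}  B7 = {b, c, f, g}
Tree: B1–B2, B1–B3, B3–B4, B1–B5, B1–B6, B2–B7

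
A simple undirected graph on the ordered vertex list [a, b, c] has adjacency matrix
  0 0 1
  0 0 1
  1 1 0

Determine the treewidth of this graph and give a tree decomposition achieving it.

Every bag has size at most 2, so the width is 2 − 1 = 1 and tw(G) ≤ 1. Any graph with an edge has treewidth ≥ 1, and G has the edge c–a. Therefore the treewidth is 1.

Treewidth 1.
Bags: B1 = {a, c}  B2 = {b, c}
Tree: B1–B2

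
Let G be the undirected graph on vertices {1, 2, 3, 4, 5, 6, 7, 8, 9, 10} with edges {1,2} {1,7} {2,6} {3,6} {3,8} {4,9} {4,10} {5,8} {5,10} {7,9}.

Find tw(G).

2

A width-2 tree decomposition is:
Bags: B1 = {4, 9, 10}  B2 = {7, 9, 10}  B3 = {1, 7, 10}  B4 = {1, 2, 10}  B5 = {2, 6, 10}  B6 = {3, 6, 10}  B7 = {3, 8, 10}  B8 = {5, 8, 10}
Tree: B1–B2, B2–B3, B3–B4, B4–B5, B5–B6, B6–B7, B7–B8
The largest bag has 3 vertices, giving width 2; this decomposition certifies tw(G) ≤ 2. The edges 10–4–9–7–1–2–6–3–8–5–10 form a cycle, so G is not a tree and its treewidth is at least 2. Hence tw(G) = 2 exactly.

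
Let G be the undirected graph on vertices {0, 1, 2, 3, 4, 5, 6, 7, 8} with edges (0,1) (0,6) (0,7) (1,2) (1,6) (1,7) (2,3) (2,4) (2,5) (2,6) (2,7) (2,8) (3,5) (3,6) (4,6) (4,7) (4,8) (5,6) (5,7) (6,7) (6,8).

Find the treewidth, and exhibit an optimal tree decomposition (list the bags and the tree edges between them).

The largest bag has 4 vertices, giving width 3; this decomposition certifies tw(G) ≤ 3. On the other hand G contains the 4-clique {0, 1, 6, 7}. A clique must lie in a single bag of any decomposition, so no decomposition can have width below 3. Therefore the treewidth is 3.

Treewidth 3.
One optimal decomposition is:
Bags: B1 = {1, 2, 6, 7}  B2 = {0, 1, 6, 7}  B3 = {2, 5, 6, 7}  B4 = {2, 4, 6, 7}  B5 = {2, 4, 6, 8}  B6 = {2, 3, 5, 6}
Tree: B1–B2, B1–B3, B1–B4, B4–B5, B3–B6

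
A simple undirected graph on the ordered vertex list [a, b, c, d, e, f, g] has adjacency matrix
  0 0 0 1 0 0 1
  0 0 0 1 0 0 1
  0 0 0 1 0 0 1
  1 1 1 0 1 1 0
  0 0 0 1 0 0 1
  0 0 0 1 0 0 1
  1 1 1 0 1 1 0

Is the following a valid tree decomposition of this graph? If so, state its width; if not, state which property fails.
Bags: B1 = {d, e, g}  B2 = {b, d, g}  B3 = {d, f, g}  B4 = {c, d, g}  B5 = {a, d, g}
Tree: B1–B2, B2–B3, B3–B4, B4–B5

Vertex coverage: the bags together contain {a, b, c, d, e, f, g}, the full vertex set. Edge coverage: each edge of G has both endpoints in at least one bag. Running intersection: for every vertex, the bags containing it form a connected subtree. All three properties hold, so this is a valid tree decomposition of width max|bag| − 1 = 2, and hence tw(G) ≤ 2.

Yes; width 2.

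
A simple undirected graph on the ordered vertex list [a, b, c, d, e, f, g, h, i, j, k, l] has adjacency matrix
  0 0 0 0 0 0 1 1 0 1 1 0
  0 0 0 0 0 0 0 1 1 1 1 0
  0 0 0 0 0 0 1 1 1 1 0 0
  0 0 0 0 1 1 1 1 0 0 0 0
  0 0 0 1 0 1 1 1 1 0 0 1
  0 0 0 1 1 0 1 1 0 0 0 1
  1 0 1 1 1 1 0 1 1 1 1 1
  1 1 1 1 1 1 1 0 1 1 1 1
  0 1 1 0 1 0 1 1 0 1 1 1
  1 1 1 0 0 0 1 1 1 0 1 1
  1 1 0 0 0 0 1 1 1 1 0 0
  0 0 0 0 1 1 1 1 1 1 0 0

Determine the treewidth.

4

A width-4 tree decomposition is:
Bags: B1 = {b, h, i, j, k}  B2 = {g, h, i, j, k}  B3 = {c, g, h, i, j}  B4 = {g, h, i, j, l}  B5 = {a, g, h, j, k}  B6 = {e, g, h, i, l}  B7 = {e, f, g, h, l}  B8 = {d, e, f, g, h}
Tree: B1–B2, B2–B3, B3–B4, B2–B5, B4–B6, B6–B7, B7–B8
Every bag has size at most 5, so the width is 5 − 1 = 4 and tw(G) ≤ 4. On the other hand G contains the 5-clique {d, e, f, g, h}. A clique must lie in a single bag of any decomposition, so no decomposition can have width below 4. Combining the bounds, tw(G) = 4.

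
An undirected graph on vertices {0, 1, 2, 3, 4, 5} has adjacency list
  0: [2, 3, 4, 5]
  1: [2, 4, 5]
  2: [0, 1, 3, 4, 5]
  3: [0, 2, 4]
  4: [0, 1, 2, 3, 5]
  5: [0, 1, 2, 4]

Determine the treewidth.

A width-3 tree decomposition is:
Bags: B1 = {0, 2, 4, 5}  B2 = {1, 2, 4, 5}  B3 = {0, 2, 3, 4}
Tree: B1–B2, B1–B3
Every bag has size at most 4, so the width is 4 − 1 = 3 and tw(G) ≤ 3. For the lower bound, the 4 vertices {0, 2, 3, 4} are pairwise adjacent, and any tree decomposition puts a clique entirely inside one bag — forcing width ≥ 3. Hence tw(G) = 3 exactly.

3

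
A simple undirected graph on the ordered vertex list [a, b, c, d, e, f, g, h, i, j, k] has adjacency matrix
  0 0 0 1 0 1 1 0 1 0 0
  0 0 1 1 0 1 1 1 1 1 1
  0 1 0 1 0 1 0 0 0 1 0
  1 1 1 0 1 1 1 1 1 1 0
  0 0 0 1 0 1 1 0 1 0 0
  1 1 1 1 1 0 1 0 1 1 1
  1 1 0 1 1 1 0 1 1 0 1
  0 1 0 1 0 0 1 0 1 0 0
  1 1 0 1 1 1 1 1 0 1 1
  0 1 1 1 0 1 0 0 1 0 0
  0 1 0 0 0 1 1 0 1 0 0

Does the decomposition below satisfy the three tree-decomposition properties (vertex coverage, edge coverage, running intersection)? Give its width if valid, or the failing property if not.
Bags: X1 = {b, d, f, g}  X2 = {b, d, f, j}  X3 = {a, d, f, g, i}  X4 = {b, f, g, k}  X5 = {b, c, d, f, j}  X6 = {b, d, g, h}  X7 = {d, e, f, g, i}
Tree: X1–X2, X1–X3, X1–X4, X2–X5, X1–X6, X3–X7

A tree decomposition must satisfy three properties: every vertex lies in some bag; for every edge, both endpoints lie together in some bag; and for every vertex, the bags containing it form a connected subtree. Here edge (i,b) lies in no bag, so the decomposition is invalid.

No — edge (i,b) lies in no bag.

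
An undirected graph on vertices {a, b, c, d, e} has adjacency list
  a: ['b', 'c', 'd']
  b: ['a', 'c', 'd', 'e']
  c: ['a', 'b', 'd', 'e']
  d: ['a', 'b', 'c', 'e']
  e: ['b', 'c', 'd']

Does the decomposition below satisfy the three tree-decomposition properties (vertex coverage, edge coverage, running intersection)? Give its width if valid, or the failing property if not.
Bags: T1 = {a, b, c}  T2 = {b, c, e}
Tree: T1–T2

A tree decomposition must satisfy three properties: every vertex lies in some bag; for every edge, both endpoints lie together in some bag; and for every vertex, the bags containing it form a connected subtree. Here vertex d appears in no bag, so the decomposition is invalid.

No — vertex d appears in no bag.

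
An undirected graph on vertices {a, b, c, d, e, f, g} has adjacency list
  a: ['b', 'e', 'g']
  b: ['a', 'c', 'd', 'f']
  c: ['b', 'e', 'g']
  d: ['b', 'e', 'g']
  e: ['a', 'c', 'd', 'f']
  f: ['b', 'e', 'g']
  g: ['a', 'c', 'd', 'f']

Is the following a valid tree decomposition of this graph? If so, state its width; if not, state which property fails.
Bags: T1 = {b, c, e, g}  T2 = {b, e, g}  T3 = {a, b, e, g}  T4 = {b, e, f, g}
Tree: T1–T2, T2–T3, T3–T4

No — vertex d appears in no bag.

A tree decomposition must satisfy three properties: every vertex lies in some bag; for every edge, both endpoints lie together in some bag; and for every vertex, the bags containing it form a connected subtree. Here vertex d appears in no bag, so the decomposition is invalid.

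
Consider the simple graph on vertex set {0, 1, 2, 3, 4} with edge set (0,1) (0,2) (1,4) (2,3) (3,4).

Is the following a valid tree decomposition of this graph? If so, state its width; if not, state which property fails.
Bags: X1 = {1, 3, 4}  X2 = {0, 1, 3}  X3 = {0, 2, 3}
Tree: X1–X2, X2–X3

Yes; width 2.

Every vertex of G appears in some bag (union = {0, 1, 2, 3, 4}); every edge is covered by a bag; and for each vertex v the set of bags containing v is connected in the bag tree. The decomposition is therefore valid. The largest bag has 3 vertices, so the width is 2.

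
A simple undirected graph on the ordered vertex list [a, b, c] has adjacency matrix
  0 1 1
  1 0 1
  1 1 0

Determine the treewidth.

2

A width-2 tree decomposition is:
Bags: B1 = {a, b, c}
Tree: (single bag)
With just one bag of size 3, the width is 3 − 1 = 2, so tw(G) ≤ 2. On the other hand G contains the 3-clique {a, b, c}. A clique must lie in a single bag of any decomposition, so no decomposition can have width below 2. Combining the bounds, tw(G) = 2.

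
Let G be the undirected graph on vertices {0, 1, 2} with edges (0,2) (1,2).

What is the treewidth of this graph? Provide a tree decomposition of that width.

Each bag holds 2 vertices, so the decomposition has width 1, which upper-bounds the treewidth. Any graph with an edge has treewidth ≥ 1, and G has the edge 2–0. The upper and lower bounds meet at 1, so that is the treewidth.

Treewidth 1.
One optimal decomposition is:
Bags: B1 = {0, 2}  B2 = {1, 2}
Tree: B1–B2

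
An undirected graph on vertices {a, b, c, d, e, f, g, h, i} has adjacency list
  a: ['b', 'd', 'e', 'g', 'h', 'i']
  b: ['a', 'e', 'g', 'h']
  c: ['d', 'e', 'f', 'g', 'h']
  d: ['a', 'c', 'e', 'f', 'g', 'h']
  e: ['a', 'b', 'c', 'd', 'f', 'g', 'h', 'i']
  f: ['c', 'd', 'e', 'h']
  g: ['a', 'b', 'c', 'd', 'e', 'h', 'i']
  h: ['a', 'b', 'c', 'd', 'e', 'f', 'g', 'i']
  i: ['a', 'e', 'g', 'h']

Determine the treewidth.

A width-4 tree decomposition is:
Bags: B1 = {c, d, e, g, h}  B2 = {a, d, e, g, h}  B3 = {c, d, e, f, h}  B4 = {a, b, e, g, h}  B5 = {a, e, g, h, i}
Tree: B1–B2, B1–B3, B2–B4, B2–B5
Each bag holds 5 vertices, so the decomposition has width 4, which upper-bounds the treewidth. On the other hand G contains the 5-clique {c, d, e, g, h}. A clique must lie in a single bag of any decomposition, so no decomposition can have width below 4. Combining the bounds, tw(G) = 4.

4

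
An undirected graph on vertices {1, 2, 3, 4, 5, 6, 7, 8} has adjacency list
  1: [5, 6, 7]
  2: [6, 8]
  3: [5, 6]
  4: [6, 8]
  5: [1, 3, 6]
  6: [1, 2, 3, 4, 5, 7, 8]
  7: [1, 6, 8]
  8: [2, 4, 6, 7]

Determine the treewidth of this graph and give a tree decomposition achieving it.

The largest bag has 3 vertices, giving width 2; this decomposition certifies tw(G) ≤ 2. For the lower bound, the 3 vertices {2, 6, 8} are pairwise adjacent, and any tree decomposition puts a clique entirely inside one bag — forcing width ≥ 2. Combining the bounds, tw(G) = 2.

Treewidth 2.
Bags: B1 = {2, 6, 8}  B2 = {6, 7, 8}  B3 = {1, 6, 7}  B4 = {1, 5, 6}  B5 = {4, 6, 8}  B6 = {3, 5, 6}
Tree: B1–B2, B2–B3, B3–B4, B1–B5, B4–B6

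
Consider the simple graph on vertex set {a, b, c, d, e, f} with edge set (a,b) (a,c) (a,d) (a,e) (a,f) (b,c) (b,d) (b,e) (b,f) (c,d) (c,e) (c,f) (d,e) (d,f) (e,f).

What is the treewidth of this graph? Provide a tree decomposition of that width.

A single bag containing all 6 vertices is trivially a valid decomposition of width 5. Conversely, {a, b, c, d, e, f} is a clique of size 6, and the vertices of any clique must share a bag in every tree decomposition; so some bag has ≥ 6 vertices and tw(G) ≥ 5. The upper and lower bounds meet at 5, so that is the treewidth.

Treewidth 5.
One such decomposition:
Bags: B1 = {a, b, c, d, e, f}
Tree: (single bag)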